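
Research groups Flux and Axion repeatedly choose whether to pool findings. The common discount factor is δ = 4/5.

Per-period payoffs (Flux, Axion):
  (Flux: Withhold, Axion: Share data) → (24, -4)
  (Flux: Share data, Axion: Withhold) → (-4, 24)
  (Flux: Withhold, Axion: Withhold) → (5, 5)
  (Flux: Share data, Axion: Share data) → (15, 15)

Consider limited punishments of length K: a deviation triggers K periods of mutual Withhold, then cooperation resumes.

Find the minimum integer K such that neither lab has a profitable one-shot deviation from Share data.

2

No profitable deviation requires (15−5)(δ+…+δ^K) ≥ 24−15, i.e. δ+…+δ^K ≥ 9/10 ≈ 0.9000.
With δ = 4/5, the partial sums are K=1: 0.8000, K=2: 1.4400.
K = 2 is the first length at which the sum reaches 0.9000.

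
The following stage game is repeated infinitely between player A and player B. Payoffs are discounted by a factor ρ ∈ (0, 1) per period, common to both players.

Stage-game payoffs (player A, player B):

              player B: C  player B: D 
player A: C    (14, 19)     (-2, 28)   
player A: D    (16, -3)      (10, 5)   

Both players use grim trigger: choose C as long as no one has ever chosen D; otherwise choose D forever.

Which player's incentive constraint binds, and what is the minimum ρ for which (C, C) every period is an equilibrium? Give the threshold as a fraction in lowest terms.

player A: cooperation gives 14 each period; deviation gives 16 once then 10 forever.
  14/(1−ρ) ≥ 16 + 10ρ/(1−ρ) ⇒ ρ ≥ 2/6 = 1/3.
player B: cooperation gives 19 each period; deviation gives 28 once then 5 forever.
  ρ ≥ 9/23.
Both must hold, so the binding constraint is player B's: ρ ≥ 9/23.

player B; ρ ≥ 9/23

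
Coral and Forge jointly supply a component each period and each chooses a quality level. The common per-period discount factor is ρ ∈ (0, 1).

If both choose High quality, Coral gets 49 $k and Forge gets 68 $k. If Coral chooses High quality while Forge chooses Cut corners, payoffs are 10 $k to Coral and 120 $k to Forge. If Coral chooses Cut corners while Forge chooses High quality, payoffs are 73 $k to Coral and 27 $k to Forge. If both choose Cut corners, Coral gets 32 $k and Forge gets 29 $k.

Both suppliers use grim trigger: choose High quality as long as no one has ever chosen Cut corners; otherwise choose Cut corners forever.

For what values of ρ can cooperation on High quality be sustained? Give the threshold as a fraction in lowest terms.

24/41

Coral: cooperation gives 49 each period; deviation gives 73 once then 32 forever.
  49/(1−ρ) ≥ 73 + 32ρ/(1−ρ) ⇒ ρ ≥ 24/41.
Forge: cooperation gives 68 each period; deviation gives 120 once then 29 forever.
  ρ ≥ 52/91 = 4/7.
Both must hold, so the binding constraint is Coral's: ρ ≥ 24/41.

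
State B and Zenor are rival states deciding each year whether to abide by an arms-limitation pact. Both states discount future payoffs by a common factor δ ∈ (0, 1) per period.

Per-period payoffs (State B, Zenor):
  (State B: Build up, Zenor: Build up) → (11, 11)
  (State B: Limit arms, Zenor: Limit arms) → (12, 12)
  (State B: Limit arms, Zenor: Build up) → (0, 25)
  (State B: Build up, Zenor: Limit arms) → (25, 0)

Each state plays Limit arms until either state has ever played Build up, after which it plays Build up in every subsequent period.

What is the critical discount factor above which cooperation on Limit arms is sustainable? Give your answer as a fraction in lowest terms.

One-period gain from deviating is 25 − 12 = 13. The loss is 12 − 11 = 1 in every subsequent period, with present value 1·δ/(1−δ).
Deviation is unprofitable when 1·δ/(1−δ) ≥ 13, i.e. δ/(1−δ) ≥ 13.
Equivalently δ ≥ 13/(13+1) = 13/14.

13/14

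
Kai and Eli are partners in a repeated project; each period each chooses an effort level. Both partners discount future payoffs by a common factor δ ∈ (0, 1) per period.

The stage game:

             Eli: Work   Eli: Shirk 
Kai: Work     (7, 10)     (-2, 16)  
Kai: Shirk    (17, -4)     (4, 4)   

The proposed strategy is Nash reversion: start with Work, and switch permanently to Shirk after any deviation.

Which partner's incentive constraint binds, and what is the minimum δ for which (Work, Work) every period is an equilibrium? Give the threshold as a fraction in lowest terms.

Kai; δ ≥ 10/13

Kai's threshold: (17−7)/(17−4) = 10/13.
Eli's threshold: (16−10)/(16−4) = 1/2.
10/13 > 1/2, so Kai binds and δ* = 10/13.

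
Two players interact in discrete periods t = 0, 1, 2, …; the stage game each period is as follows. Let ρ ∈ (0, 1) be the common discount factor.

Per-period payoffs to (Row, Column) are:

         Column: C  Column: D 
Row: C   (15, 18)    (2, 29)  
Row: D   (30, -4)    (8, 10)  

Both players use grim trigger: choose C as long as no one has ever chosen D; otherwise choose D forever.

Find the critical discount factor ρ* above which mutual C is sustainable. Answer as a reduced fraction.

Row: cooperation gives 15 each period; deviation gives 30 once then 8 forever.
  15/(1−ρ) ≥ 30 + 8ρ/(1−ρ) ⇒ ρ ≥ 15/22.
Column: cooperation gives 18 each period; deviation gives 29 once then 10 forever.
  ρ ≥ 11/19.
Both must hold, so the binding constraint is Row's: ρ ≥ 15/22.

15/22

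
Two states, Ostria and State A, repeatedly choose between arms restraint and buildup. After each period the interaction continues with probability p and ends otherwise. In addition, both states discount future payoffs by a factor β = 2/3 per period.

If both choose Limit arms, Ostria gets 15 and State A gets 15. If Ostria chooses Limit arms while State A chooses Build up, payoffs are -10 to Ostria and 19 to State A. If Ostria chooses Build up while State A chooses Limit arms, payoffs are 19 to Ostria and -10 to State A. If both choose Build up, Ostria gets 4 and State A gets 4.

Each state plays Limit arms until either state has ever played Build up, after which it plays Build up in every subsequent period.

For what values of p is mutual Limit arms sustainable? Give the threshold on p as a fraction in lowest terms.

Expected continuation weight on next period's payoff is β·p = 2/3·p, which plays the role of the discount factor.
Cooperation requires 2/3·p ≥ (19−15)/(19−4) = 4/15, hence p ≥ 2/5.

2/5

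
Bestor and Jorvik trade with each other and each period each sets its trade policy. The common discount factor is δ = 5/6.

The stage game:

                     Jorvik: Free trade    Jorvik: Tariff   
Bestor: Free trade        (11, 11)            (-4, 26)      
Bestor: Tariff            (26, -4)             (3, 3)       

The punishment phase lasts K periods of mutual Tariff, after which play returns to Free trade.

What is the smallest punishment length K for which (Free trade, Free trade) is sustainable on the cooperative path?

3

Need Σ_{k=1}^{K} δ^k ≥ (26−11)/(11−3) = 1.8750 at δ = 5/6.
At K = 2 the sum is 1.5278 < 1.8750; at K = 3 it is 2.1065 ≥ 1.8750.
So the minimum punishment length is K = 3.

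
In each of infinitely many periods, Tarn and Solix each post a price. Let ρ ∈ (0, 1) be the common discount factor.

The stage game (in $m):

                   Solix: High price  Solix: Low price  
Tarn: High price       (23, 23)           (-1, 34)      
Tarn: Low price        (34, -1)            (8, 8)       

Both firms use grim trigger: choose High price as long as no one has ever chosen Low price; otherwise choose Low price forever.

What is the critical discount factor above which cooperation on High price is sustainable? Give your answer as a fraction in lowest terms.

11/26

23/(1−ρ) ≥ 34 + 8ρ/(1−ρ)
23 ≥ 34 − 26ρ
ρ ≥ 11/26.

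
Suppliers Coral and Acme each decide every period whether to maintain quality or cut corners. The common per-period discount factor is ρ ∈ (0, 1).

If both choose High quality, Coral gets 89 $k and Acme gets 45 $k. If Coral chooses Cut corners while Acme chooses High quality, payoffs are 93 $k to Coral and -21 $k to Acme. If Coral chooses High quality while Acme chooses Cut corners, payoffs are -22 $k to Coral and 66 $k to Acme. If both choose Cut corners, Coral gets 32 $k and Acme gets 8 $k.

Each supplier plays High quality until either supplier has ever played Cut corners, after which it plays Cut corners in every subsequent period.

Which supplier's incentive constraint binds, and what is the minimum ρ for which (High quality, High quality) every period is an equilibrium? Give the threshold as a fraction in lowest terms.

Coral: cooperation gives 89 each period; deviation gives 93 once then 32 forever.
  89/(1−ρ) ≥ 93 + 32ρ/(1−ρ) ⇒ ρ ≥ 4/61.
Acme: cooperation gives 45 each period; deviation gives 66 once then 8 forever.
  ρ ≥ 21/58.
Both must hold, so the binding constraint is Acme's: ρ ≥ 21/58.

Acme; ρ ≥ 21/58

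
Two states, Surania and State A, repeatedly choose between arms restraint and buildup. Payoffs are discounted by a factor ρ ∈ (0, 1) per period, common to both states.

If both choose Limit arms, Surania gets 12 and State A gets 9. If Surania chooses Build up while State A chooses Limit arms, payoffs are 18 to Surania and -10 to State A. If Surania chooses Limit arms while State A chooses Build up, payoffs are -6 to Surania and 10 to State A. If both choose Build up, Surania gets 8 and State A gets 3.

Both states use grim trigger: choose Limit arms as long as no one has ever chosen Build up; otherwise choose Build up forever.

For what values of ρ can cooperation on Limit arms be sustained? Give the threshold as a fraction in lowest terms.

3/5

For Surania: deviation gain 18−12 = 6, per-period punishment loss 12−8 = 4. IC gives ρ ≥ 6/10 = 3/5.
For State A: gain 1, loss 6 per period, so ρ ≥ 1/7.
The tighter constraint is Surania's, so cooperation needs ρ ≥ 3/5.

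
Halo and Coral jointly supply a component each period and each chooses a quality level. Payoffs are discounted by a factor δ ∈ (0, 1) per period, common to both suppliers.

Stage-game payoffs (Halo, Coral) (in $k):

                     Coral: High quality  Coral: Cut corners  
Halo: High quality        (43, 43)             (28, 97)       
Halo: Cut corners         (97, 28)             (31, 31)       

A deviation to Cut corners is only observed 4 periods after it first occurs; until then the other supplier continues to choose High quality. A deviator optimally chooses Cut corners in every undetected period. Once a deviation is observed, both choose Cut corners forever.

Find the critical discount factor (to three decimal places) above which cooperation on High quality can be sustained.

0.951

A deviator earns 97 for 4 periods, then 31 forever; cooperating earns 43 forever. Multiplying the IC by (1−δ):
43 ≥ 97(1−δ^4) + 31δ^4, so 66·δ^4 ≥ 54 and δ^4 ≥ 9/11.
δ ≥ (9/11)^(1/4) ≈ 0.951.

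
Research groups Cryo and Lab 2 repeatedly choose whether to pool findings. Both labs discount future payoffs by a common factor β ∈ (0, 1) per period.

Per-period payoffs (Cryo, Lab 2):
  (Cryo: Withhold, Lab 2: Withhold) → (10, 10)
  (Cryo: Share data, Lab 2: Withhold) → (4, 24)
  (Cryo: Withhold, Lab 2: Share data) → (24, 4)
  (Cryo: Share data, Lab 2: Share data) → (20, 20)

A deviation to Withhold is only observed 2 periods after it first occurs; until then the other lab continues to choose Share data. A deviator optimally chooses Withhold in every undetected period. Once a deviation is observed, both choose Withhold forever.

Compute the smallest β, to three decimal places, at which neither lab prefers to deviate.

0.535

A deviator earns 24 for 2 periods, then 10 forever; cooperating earns 20 forever. Multiplying the IC by (1−β):
20 ≥ 24(1−β^2) + 10β^2, so 14·β^2 ≥ 4 and β^2 ≥ 2/7.
β ≥ (2/7)^(1/2) ≈ 0.535.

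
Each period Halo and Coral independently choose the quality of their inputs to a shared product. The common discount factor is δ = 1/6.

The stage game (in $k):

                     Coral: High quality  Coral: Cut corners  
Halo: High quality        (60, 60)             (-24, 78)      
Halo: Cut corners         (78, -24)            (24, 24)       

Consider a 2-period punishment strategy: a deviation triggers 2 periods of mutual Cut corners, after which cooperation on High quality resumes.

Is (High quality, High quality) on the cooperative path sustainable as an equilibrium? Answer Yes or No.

A one-shot deviation gives 78 now, then 24 for 2 periods, then back to 60.
Gain from deviating: (78−60) today; loss: (60−24) in each of the next 2 periods.
No-deviation condition: (60−24)(δ+…+δ^2) ≥ 78−60, i.e. δ+…+δ^2 ≥ 1/2.
At δ = 1/6: δ+…+δ^2 = 0.1944 < 0.5000.
So cooperation is not sustainable.

No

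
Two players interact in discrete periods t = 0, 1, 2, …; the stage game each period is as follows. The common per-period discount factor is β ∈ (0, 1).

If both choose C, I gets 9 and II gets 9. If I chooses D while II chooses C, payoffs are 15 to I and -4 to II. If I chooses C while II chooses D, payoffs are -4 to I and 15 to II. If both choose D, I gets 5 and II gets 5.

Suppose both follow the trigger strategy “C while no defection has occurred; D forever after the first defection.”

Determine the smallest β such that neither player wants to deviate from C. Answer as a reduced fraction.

3/5

Under grim trigger the critical discount factor is (T−C)/(T−P) with T = 15, C = 9, P = 5.
β* = (15−9)/(15−5) = 6/10 = 3/5.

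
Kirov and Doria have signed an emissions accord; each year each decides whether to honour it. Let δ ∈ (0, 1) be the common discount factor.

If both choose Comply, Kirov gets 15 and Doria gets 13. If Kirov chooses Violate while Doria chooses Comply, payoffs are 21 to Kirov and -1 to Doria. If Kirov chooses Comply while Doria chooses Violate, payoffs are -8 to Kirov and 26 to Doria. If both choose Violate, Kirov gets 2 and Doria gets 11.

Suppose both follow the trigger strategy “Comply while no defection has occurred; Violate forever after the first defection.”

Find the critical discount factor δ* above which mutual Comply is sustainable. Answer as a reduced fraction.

For Kirov: deviation gain 21−15 = 6, per-period punishment loss 15−2 = 13. IC gives δ ≥ 6/19.
For Doria: gain 13, loss 2 per period, so δ ≥ 13/15.
The tighter constraint is Doria's, so cooperation needs δ ≥ 13/15.

13/15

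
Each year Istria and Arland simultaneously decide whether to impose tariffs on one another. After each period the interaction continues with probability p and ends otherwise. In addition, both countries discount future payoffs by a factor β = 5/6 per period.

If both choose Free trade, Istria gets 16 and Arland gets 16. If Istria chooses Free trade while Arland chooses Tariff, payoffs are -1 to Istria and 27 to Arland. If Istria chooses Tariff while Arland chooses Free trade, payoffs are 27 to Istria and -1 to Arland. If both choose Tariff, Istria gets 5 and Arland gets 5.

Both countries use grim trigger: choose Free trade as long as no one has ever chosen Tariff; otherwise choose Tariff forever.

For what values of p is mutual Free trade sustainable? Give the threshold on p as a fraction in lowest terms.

With continuation probability p and discount β, the effective per-period discount factor is βp.
Grim-trigger IC: βp ≥ (27−16)/(27−5) = 1/2.
So p ≥ (1/2)/(5/6) = 3/5.

3/5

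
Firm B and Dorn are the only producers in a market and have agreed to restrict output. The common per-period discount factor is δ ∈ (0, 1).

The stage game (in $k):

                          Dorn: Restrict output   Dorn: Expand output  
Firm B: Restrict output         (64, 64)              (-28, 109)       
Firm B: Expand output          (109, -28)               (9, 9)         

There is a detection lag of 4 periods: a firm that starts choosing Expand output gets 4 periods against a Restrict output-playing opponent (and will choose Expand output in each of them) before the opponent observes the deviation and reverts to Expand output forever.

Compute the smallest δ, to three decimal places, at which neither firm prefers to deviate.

0.819

The best deviation is to choose Expand output for all 4 undetected periods, earning 109 each, then 9 forever once detected.
Deviation value: 109(1−δ^4)/(1−δ) + 9δ^4/(1−δ); cooperation value: 64/(1−δ).
IC: 64 ≥ 109(1−δ^4) + 9δ^4 = 109 − 100δ^4.
So δ^4 ≥ 45/100 = 9/20, giving δ ≥ (9/20)^(1/4) ≈ 0.819.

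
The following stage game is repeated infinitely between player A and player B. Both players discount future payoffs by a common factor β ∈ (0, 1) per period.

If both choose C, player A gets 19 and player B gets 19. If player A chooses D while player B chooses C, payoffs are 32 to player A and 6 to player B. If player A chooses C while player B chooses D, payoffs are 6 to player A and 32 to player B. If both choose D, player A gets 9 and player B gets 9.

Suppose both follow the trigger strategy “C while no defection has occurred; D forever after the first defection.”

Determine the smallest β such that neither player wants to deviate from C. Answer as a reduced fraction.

One-period gain from deviating is 32 − 19 = 13. The loss is 19 − 9 = 10 in every subsequent period, with present value 10·β/(1−β).
Deviation is unprofitable when 10·β/(1−β) ≥ 13, i.e. β/(1−β) ≥ 13/10.
Equivalently β ≥ 13/(13+10) = 13/23.

13/23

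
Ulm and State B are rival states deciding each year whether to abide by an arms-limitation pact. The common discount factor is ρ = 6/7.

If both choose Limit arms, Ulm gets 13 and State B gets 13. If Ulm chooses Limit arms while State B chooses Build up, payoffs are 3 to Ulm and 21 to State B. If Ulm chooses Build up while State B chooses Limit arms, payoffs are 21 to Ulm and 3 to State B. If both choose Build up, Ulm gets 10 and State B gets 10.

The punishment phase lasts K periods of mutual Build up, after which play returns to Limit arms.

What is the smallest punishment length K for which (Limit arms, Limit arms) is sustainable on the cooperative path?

Need Σ_{k=1}^{K} ρ^k ≥ (21−13)/(13−10) = 2.6667 at ρ = 6/7.
At K = 3 the sum is 2.2216 < 2.6667; at K = 4 it is 2.7613 ≥ 2.6667.
So the minimum punishment length is K = 4.

4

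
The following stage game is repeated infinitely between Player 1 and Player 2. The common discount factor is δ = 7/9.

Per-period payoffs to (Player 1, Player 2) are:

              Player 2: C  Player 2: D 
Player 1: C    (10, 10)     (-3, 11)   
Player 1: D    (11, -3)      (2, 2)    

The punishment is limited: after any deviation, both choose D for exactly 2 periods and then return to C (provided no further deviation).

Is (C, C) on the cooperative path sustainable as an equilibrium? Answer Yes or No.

Yes

A one-shot deviation gives 11 now, then 2 for 2 periods, then back to 10.
Gain from deviating: (11−10) today; loss: (10−2) in each of the next 2 periods.
No-deviation condition: (10−2)(δ+…+δ^2) ≥ 11−10, i.e. δ+…+δ^2 ≥ 1/8.
At δ = 7/9: δ+…+δ^2 = 1.3827 ≥ 0.1250.
So cooperation is sustainable.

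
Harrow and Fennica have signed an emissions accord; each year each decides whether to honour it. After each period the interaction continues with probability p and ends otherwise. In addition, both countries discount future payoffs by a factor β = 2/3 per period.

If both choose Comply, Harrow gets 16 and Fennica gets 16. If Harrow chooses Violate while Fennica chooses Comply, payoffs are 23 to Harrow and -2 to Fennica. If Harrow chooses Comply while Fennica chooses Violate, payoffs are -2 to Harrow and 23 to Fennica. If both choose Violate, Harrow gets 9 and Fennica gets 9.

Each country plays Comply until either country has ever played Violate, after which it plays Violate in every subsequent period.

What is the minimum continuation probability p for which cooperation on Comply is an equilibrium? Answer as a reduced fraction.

With continuation probability p and discount β, the effective per-period discount factor is βp.
Grim-trigger IC: βp ≥ (23−16)/(23−9) = 1/2.
So p ≥ (1/2)/(2/3) = 3/4.

3/4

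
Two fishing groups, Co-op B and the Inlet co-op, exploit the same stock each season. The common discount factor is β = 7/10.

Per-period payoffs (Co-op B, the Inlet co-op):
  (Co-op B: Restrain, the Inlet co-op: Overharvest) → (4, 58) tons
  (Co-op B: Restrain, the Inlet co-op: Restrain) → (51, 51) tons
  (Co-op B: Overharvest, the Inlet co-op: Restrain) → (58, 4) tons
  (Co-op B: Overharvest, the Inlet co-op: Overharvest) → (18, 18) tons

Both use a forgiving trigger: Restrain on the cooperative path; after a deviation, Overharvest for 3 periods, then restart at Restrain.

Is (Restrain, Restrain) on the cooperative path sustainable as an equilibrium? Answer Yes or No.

IC: β+…+β^3 ≥ (58−51)/(51−18) = 7/33.
At β = 7/10: partial sum = 1.5330 ≥ 0.2121. Cooperation sustainable.

Yes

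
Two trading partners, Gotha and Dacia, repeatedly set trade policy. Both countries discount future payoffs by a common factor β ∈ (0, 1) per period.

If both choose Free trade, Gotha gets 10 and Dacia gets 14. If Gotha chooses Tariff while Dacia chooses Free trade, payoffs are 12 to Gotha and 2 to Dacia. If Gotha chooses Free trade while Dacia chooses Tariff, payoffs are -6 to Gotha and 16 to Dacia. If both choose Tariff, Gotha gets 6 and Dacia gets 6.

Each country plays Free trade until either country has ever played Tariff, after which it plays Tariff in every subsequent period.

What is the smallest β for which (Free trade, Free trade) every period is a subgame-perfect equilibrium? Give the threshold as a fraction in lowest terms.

1/3

Gotha: cooperation gives 10 each period; deviation gives 12 once then 6 forever.
  10/(1−β) ≥ 12 + 6β/(1−β) ⇒ β ≥ 2/6 = 1/3.
Dacia: cooperation gives 14 each period; deviation gives 16 once then 6 forever.
  β ≥ 2/10 = 1/5.
Both must hold, so the binding constraint is Gotha's: β ≥ 1/3.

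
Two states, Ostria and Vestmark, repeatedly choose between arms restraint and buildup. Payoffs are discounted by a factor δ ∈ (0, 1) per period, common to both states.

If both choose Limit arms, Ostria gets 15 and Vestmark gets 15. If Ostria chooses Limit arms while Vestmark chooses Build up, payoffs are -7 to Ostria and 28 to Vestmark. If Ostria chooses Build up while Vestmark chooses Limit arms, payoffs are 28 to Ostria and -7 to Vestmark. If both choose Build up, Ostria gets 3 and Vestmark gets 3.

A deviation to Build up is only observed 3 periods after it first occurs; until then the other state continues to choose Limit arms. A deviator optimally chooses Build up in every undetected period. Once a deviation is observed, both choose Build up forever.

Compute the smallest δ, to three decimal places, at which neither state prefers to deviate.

0.804

Deviating for the 3 undetected periods gains 28−15 = 13 per period over cooperation, then loses 15−3 = 12 per period forever once punishment starts.
Gain: 13(1 + δ + … + δ^2); loss: 12·δ^3/(1−δ).
No profitable deviation ⇔ 13(1−δ^3) ≤ 12·δ^3, i.e. δ^3 ≥ 13/(13+12) = 13/25.
Hence δ ≥ (13/25)^(1/3) ≈ 0.804.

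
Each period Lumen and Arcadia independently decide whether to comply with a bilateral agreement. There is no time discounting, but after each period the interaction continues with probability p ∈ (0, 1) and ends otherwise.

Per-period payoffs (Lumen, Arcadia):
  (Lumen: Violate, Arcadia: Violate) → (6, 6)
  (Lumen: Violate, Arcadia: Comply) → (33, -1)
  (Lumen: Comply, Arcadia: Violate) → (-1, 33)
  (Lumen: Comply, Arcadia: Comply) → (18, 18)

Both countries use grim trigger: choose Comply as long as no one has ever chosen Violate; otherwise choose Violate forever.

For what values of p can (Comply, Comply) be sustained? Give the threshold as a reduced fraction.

With no time discounting, the continuation probability p plays the role of the discount factor.
Grim-trigger IC: 18/(1−p) ≥ 33 + 6p/(1−p) ⇒ p ≥ (33−18)/(33−6) = 5/9.

5/9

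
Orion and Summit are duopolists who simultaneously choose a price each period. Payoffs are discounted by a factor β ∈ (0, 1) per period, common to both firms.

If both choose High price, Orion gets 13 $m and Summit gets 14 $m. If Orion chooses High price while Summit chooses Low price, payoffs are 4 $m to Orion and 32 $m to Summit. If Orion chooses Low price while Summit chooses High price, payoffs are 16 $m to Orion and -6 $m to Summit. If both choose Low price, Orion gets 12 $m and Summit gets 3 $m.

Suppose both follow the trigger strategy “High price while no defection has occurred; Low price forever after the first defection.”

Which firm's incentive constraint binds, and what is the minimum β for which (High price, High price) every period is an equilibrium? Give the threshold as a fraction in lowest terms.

Orion; β ≥ 3/4

Orion: cooperation gives 13 each period; deviation gives 16 once then 12 forever.
  13/(1−β) ≥ 16 + 12β/(1−β) ⇒ β ≥ 3/4.
Summit: cooperation gives 14 each period; deviation gives 32 once then 3 forever.
  β ≥ 18/29.
Both must hold, so the binding constraint is Orion's: β ≥ 3/4.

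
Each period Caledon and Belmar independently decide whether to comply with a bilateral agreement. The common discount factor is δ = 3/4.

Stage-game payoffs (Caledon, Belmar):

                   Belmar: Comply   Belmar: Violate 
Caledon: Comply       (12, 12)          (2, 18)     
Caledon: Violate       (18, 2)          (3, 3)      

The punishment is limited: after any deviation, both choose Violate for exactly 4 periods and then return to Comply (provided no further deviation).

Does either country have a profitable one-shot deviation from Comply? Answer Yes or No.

No

Comparing payoff streams over the 5 periods until play realigns: cooperate → 12(1+δ+…+δ^4); deviate → 18 + 3(δ+…+δ^4).
Cooperation is sustained iff (12−3)(δ+…+δ^4) ≥ 18−12.
δ+…+δ^4 = 3/4·(1−(3/4)^4)/(1−3/4) = 2.0508, and (18−12)/(12−3) = 0.6667.
2.0508 ≥ 0.6667, so cooperation is sustainable.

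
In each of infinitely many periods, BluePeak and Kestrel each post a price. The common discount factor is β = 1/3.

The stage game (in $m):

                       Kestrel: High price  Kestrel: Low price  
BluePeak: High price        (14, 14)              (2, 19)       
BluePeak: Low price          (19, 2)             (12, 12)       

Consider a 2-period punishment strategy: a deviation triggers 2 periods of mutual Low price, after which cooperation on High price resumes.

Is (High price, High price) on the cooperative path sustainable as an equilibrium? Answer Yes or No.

No

IC: β+…+β^2 ≥ (19−14)/(14−12) = 5/2.
At β = 1/3: partial sum = 0.4444 < 2.5000. Cooperation not sustainable.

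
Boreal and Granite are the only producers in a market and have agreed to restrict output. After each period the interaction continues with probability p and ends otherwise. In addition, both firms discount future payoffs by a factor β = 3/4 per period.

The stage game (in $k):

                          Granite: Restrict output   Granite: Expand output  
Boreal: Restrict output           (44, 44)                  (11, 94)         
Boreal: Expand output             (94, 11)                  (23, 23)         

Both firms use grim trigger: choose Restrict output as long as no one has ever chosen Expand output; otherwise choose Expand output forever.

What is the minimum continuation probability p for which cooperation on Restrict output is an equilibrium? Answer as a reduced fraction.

200/213

Expected continuation weight on next period's payoff is β·p = 3/4·p, which plays the role of the discount factor.
Cooperation requires 3/4·p ≥ (94−44)/(94−23) = 50/71, hence p ≥ 200/213.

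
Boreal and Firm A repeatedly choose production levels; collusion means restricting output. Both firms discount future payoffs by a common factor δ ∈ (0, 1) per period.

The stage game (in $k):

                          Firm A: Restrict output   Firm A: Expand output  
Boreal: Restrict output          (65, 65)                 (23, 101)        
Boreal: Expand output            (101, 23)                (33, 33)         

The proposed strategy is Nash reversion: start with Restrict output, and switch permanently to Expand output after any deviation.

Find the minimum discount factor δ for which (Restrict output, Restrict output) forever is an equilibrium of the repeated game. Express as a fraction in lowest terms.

9/17

Under grim trigger the critical discount factor is (T−C)/(T−P) with T = 101, C = 65, P = 33.
δ* = (101−65)/(101−33) = 36/68 = 9/17.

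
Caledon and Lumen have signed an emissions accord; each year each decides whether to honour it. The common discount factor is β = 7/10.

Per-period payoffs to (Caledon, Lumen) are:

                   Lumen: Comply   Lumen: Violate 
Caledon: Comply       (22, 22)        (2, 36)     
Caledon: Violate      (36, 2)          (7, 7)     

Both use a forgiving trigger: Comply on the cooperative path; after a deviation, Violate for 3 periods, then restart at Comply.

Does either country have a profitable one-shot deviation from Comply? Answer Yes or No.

No

Comparing payoff streams over the 4 periods until play realigns: cooperate → 22(1+β+…+β^3); deviate → 36 + 7(β+…+β^3).
Cooperation is sustained iff (22−7)(β+…+β^3) ≥ 36−22.
β+…+β^3 = 7/10·(1−(7/10)^3)/(1−7/10) = 1.5330, and (36−22)/(22−7) = 0.9333.
1.5330 ≥ 0.9333, so cooperation is sustainable.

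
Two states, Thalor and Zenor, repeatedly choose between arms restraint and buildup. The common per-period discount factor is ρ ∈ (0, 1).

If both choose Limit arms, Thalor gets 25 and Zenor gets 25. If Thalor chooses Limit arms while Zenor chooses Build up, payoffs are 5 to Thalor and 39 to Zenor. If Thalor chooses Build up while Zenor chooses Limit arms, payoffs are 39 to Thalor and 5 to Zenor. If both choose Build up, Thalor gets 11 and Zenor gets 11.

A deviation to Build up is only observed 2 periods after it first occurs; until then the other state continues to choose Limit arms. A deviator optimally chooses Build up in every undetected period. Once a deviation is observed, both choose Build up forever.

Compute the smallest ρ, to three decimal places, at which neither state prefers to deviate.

A deviator earns 39 for 2 periods, then 11 forever; cooperating earns 25 forever. Multiplying the IC by (1−ρ):
25 ≥ 39(1−ρ^2) + 11ρ^2, so 28·ρ^2 ≥ 14 and ρ^2 ≥ 1/2.
ρ ≥ (1/2)^(1/2) ≈ 0.707.

0.707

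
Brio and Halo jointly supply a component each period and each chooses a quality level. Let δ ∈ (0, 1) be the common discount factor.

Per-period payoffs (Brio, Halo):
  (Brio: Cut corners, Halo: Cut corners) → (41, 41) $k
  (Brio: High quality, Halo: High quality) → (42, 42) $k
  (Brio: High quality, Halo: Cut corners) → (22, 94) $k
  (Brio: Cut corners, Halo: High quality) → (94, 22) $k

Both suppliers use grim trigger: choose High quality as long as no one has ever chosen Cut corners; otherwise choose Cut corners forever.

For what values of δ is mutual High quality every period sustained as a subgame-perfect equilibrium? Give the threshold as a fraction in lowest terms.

52/53

42/(1−δ) ≥ 94 + 41δ/(1−δ)
42 ≥ 94 − 53δ
δ ≥ 52/53.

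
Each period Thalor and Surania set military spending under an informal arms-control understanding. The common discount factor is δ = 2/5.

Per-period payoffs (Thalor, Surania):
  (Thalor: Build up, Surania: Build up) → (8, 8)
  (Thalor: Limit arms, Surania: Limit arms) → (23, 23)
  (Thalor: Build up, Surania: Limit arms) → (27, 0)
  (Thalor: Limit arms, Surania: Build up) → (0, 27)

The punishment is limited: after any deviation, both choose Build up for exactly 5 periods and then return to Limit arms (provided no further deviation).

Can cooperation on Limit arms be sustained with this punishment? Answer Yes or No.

Yes

IC: δ+…+δ^5 ≥ (27−23)/(23−8) = 4/15.
At δ = 2/5: partial sum = 0.6598 ≥ 0.2667. Cooperation sustainable.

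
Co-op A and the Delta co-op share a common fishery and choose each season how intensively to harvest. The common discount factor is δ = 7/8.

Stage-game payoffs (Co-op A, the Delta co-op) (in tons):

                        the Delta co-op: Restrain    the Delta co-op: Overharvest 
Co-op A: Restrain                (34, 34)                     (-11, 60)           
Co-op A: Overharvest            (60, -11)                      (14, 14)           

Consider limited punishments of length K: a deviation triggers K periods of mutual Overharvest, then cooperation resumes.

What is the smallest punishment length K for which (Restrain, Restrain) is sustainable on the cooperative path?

2

Need Σ_{k=1}^{K} δ^k ≥ (60−34)/(34−14) = 1.3000 at δ = 7/8.
At K = 1 the sum is 0.8750 < 1.3000; at K = 2 it is 1.6406 ≥ 1.3000.
So the minimum punishment length is K = 2.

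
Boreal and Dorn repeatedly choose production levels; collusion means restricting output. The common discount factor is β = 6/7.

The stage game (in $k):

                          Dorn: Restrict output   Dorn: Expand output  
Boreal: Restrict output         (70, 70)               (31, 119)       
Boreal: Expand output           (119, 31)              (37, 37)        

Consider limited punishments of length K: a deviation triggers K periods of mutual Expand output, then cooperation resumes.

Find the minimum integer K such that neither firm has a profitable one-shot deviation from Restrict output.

Need Σ_{k=1}^{K} β^k ≥ (119−70)/(70−37) = 1.4848 at β = 6/7.
At K = 1 the sum is 0.8571 < 1.4848; at K = 2 it is 1.5918 ≥ 1.4848.
So the minimum punishment length is K = 2.

2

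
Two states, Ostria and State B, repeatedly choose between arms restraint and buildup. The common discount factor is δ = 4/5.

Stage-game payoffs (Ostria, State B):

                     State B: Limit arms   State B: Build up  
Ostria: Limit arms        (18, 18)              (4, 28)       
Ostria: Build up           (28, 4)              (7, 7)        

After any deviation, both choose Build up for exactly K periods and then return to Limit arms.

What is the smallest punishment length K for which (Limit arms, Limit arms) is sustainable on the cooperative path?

2

Need Σ_{k=1}^{K} δ^k ≥ (28−18)/(18−7) = 0.9091 at δ = 4/5.
At K = 1 the sum is 0.8000 < 0.9091; at K = 2 it is 1.4400 ≥ 0.9091.
So the minimum punishment length is K = 2.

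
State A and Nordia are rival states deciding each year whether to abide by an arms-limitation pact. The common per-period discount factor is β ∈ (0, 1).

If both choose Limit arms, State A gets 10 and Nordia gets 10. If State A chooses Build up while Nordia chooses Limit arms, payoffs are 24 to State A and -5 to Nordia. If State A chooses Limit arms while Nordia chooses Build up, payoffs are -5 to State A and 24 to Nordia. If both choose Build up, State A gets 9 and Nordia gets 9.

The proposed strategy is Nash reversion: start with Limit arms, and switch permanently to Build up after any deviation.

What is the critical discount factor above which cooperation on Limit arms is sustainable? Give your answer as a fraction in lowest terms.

14/15

Cooperation forever yields 10 each period: 10/(1−β).
Deviating yields 24 once, then 9 forever: 24 + 9β/(1−β).
No profitable deviation requires 10/(1−β) ≥ 24 + 9β/(1−β).
Multiplying by (1−β): 10 ≥ 24(1−β) + 9β = 24 − 15β.
So 15β ≥ 14, i.e. β ≥ 14/15.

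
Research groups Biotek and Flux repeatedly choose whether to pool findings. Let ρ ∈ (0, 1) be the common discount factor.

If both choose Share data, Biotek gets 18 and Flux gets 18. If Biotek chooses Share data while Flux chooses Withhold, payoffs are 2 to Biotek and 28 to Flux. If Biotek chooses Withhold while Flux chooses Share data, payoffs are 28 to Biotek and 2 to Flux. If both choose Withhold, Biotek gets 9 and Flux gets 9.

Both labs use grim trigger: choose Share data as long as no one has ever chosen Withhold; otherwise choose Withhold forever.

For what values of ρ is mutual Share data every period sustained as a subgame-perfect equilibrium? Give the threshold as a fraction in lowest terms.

10/19

18/(1−ρ) ≥ 28 + 9ρ/(1−ρ)
18 ≥ 28 − 19ρ
ρ ≥ 10/19.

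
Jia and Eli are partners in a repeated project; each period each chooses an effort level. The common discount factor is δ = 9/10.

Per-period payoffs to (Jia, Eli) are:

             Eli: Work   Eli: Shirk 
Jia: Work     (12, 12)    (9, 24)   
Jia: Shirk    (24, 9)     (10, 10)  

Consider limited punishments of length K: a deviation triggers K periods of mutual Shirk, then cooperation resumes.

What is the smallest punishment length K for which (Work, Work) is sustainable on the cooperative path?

11

IC: δ(1−δ^K)/(1−δ) ≥ (24−12)/(12−10) = 6.
With δ = 9/10: need 1 − δ^K ≥ 6·(1−9/10)/(9/10), i.e. δ^K ≤ 0.3333.
Since (9/10)^10 = 0.3487 and (9/10)^11 = 0.3138, the smallest such K is 11.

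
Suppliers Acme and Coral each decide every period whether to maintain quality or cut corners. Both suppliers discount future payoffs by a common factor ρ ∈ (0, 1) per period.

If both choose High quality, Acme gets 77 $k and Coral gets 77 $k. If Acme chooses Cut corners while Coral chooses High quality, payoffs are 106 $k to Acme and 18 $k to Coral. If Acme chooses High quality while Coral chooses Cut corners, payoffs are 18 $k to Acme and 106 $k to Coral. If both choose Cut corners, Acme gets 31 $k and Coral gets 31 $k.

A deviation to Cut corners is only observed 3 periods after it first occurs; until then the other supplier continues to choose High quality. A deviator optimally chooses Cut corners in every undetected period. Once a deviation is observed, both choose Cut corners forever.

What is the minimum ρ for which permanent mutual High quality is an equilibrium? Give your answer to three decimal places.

A deviator earns 106 for 3 periods, then 31 forever; cooperating earns 77 forever. Multiplying the IC by (1−ρ):
77 ≥ 106(1−ρ^3) + 31ρ^3, so 75·ρ^3 ≥ 29 and ρ^3 ≥ 29/75.
ρ ≥ (29/75)^(1/3) ≈ 0.729.

0.729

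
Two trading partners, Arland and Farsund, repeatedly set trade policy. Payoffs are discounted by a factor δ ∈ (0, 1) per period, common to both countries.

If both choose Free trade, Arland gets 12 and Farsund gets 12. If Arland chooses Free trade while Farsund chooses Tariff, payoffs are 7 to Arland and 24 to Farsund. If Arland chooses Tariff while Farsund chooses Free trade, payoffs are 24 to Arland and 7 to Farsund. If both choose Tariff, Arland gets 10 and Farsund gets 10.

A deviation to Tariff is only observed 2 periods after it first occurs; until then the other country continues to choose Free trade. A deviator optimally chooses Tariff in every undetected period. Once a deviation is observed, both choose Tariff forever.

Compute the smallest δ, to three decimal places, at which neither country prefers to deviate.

0.926

A deviator earns 24 for 2 periods, then 10 forever; cooperating earns 12 forever. Multiplying the IC by (1−δ):
12 ≥ 24(1−δ^2) + 10δ^2, so 14·δ^2 ≥ 12 and δ^2 ≥ 6/7.
δ ≥ (6/7)^(1/2) ≈ 0.926.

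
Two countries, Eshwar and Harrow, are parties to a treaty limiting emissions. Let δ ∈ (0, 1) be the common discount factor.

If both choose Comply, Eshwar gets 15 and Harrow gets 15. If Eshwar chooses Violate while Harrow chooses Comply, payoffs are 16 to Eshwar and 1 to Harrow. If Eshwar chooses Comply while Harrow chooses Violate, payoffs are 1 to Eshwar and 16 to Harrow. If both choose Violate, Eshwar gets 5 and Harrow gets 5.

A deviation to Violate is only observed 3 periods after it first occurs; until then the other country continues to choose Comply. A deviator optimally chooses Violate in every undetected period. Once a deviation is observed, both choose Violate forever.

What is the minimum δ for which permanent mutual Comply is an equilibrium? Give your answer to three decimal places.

Deviating for the 3 undetected periods gains 16−15 = 1 per period over cooperation, then loses 15−5 = 10 per period forever once punishment starts.
Gain: 1(1 + δ + … + δ^2); loss: 10·δ^3/(1−δ).
No profitable deviation ⇔ 1(1−δ^3) ≤ 10·δ^3, i.e. δ^3 ≥ 1/(1+10) = 1/11.
Hence δ ≥ (1/11)^(1/3) ≈ 0.450.

0.450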